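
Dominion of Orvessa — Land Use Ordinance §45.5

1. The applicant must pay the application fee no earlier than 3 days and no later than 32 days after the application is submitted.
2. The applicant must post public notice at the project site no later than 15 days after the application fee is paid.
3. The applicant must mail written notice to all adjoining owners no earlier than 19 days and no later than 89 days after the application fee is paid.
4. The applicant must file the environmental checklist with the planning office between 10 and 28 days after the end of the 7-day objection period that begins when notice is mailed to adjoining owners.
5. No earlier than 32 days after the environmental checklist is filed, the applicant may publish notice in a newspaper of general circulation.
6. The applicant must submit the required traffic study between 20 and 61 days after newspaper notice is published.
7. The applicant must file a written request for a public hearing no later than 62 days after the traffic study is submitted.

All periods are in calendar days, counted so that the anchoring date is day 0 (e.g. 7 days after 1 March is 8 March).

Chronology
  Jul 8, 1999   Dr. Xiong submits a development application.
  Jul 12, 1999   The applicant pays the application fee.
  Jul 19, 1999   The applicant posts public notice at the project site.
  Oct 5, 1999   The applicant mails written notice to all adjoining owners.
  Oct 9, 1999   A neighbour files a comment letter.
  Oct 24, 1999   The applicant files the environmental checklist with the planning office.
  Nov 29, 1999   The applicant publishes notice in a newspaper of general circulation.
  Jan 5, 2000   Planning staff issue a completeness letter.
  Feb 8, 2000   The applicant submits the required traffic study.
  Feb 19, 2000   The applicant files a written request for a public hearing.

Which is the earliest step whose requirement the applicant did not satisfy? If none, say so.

Step 6

(1) the permitted window runs from Jul 8, 1999 + 3 = Jul 11, 1999 to Jul 8, 1999 + 32 = Aug 9, 1999; done Jul 12, 1999, which is between those dates.
(2) due by Jul 12, 1999 + 15 days = Jul 27, 1999; done Jul 19, 1999 — timely.
(3) the permitted window runs from Jul 12, 1999 + 19 = Jul 31, 1999 to Jul 12, 1999 + 89 = Oct 9, 1999; Oct 5, 1999 falls inside that range.
(4) the permitted window runs from Oct 12, 1999 + 10 = Oct 22, 1999 to Oct 12, 1999 + 28 = Nov 9, 1999; done Oct 24, 1999, which is between those dates.
(5) permitted from Oct 24, 1999 + 32 days = Nov 25, 1999 onward; Nov 29, 1999 is on or after that date.
(6) the permitted window runs from Nov 29, 1999 + 20 = Dec 19, 1999 to Nov 29, 1999 + 61 = Jan 29, 2000; Feb 8, 2000 is 10 days past the end of the window.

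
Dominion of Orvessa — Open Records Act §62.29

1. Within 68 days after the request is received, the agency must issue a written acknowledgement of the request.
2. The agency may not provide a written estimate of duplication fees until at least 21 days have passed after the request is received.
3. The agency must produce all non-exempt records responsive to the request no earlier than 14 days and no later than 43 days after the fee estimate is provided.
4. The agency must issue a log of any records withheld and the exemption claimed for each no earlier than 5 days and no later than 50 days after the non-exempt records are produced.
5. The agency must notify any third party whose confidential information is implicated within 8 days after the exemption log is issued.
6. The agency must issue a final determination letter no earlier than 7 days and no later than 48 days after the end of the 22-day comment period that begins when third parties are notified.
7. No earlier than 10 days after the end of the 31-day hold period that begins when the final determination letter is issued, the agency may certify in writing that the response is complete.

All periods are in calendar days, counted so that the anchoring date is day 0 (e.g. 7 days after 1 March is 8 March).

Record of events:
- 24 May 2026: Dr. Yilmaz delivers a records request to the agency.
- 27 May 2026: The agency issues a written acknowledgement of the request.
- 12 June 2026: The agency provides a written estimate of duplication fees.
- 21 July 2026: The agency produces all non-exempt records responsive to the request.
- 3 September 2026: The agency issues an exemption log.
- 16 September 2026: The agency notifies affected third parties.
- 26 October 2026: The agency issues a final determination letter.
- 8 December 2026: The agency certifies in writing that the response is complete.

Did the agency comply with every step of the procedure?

No

(1) due by 24 May 2026 + 68 days = 31 July 2026; 27 May 2026 is within that limit.
(2) permitted from 24 May 2026 + 21 days = 14 June 2026 onward; done 12 June 2026 — 2 days too early.
No need to go further; step 2 was not satisfied.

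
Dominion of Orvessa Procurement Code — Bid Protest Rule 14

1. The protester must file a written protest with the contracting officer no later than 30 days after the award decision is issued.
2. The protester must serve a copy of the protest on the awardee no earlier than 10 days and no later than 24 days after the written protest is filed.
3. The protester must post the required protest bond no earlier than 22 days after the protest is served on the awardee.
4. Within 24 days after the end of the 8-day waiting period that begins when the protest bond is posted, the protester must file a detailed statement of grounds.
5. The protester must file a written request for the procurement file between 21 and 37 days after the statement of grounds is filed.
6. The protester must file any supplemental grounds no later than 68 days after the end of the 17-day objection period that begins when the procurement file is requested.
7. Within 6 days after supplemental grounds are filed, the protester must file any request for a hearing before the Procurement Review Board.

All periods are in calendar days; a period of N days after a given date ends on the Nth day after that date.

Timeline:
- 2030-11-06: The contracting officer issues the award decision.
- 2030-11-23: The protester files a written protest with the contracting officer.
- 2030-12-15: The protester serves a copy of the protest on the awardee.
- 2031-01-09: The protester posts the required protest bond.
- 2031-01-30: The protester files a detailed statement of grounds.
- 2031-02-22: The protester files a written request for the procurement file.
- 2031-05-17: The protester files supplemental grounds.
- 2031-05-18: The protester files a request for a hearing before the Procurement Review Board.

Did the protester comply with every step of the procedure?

Yes

Step 1 — counting 30 days from 2030-11-06 (when the award decision is issued) gives a deadline of 2030-12-06; 2030-11-23 is within that limit.
Step 2 — 10 and 24 days from 2030-11-23 (when the written protest is filed) are 2030-12-03 and 2030-12-17 respectively; 2030-12-15 falls inside that range.
Step 3 — must wait 22 days from 2030-12-15 (when the protest is served on the awardee), so not before 2031-01-06; done 2031-01-09, after the minimum wait.
Step 4 — counting 24 days from 2031-01-17 (end of the 8-day waiting period, which began when the protest bond is posted on 2031-01-09) gives a deadline of 2031-02-10; done 2031-01-30 — timely.
Step 5 — 21 and 37 days from 2031-01-30 (when the statement of grounds is filed) are 2031-02-20 and 2031-03-08 respectively; done 2031-02-22 — within the window.
Step 6 — counting 68 days from 2031-03-11 (end of the 17-day objection period, which began when the procurement file is requested on 2031-02-22) gives a deadline of 2031-05-18; completed 2031-05-17, before the deadline.
Step 7 — counting 6 days from 2031-05-17 (when supplemental grounds are filed) gives a deadline of 2031-05-23; 2031-05-18 is within that limit.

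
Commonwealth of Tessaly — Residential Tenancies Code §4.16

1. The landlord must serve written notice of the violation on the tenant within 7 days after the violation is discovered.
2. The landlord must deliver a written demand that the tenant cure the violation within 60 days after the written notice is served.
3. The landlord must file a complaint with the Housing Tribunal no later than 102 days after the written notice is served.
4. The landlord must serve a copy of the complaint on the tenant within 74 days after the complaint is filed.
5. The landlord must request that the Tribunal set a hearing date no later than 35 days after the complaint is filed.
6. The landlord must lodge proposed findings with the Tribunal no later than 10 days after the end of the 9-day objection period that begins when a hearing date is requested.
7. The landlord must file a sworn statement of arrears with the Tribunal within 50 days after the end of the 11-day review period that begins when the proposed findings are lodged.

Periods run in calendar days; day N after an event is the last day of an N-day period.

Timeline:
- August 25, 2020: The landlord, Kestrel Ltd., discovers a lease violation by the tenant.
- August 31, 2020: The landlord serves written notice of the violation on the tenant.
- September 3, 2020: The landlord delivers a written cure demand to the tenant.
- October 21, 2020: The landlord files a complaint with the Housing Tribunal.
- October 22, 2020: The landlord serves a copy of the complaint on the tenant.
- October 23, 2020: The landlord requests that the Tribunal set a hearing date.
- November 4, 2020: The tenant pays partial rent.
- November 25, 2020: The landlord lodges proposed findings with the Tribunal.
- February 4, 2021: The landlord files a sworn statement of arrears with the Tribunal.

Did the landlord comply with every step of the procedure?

No

Step 1: 7 days after August 25, 2020 (when the violation is discovered) is September 1, 2020; done August 31, 2020 — timely.
Step 2: 60 days after August 31, 2020 (when the written notice is served) is October 30, 2020; completed September 3, 2020, before the deadline.
Step 3: 102 days after August 31, 2020 (when the written notice is served) is December 11, 2020; done October 21, 2020 — timely.
Step 4: 74 days after October 21, 2020 (when the complaint is filed) is January 3, 2021; October 22, 2020 is within that limit.
Step 5: 35 days after October 21, 2020 (when the complaint is filed) is November 25, 2020; completed October 23, 2020, before the deadline.
Step 6: 10 days after November 1, 2020 (end of the 9-day objection period, which began when a hearing date is requested on October 23, 2020) is November 11, 2020; not done until November 25, 2020, 14 days after the deadline.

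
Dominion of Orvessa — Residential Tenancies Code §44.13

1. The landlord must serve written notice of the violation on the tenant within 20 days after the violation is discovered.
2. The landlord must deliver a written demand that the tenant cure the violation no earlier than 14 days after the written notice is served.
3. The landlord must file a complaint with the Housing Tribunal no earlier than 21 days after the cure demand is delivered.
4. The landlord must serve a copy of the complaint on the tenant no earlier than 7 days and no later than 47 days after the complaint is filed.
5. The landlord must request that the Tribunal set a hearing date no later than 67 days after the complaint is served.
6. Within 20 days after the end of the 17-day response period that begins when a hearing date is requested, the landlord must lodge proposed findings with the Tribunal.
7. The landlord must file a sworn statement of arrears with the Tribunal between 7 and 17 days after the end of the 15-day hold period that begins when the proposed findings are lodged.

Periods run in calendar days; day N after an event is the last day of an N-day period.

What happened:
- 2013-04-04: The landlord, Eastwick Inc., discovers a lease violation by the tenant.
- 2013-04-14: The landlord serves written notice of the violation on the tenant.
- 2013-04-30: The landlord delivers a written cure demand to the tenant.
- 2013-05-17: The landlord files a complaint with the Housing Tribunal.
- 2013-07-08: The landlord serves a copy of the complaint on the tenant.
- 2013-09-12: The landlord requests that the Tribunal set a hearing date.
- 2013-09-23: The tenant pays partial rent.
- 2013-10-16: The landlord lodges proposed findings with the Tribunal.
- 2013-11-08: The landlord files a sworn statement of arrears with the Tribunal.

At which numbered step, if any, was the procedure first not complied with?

Step 1 — counting 20 days from 2013-04-04 (when the violation is discovered) gives a deadline of 2013-04-24; done 2013-04-14 — timely.
Step 2 — must wait 14 days from 2013-04-14 (when the written notice is served), so not before 2013-04-28; 2013-04-30 is on or after that date.
Step 3 — must wait 21 days from 2013-04-30 (when the cure demand is delivered), so not before 2013-05-21; acted on 2013-05-17, 4 days prematurely.
The analysis stops there.

Step 3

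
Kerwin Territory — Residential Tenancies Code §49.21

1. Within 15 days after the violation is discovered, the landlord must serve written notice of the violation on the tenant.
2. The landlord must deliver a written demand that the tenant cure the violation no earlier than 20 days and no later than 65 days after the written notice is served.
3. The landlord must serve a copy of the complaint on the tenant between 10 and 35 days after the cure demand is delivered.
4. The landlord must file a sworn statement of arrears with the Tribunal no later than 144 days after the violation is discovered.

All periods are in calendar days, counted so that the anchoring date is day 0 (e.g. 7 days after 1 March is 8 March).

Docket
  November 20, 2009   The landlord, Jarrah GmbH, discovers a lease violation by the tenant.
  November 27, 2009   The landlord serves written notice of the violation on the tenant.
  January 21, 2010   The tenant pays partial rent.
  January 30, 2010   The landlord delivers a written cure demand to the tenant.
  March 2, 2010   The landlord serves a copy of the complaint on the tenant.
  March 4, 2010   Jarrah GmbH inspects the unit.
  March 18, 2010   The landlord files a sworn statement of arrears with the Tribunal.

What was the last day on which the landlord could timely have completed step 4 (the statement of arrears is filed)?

April 13, 2010

Step 4 runs from November 20, 2009, when the violation is discovered. 144 days after November 20, 2009 is April 13, 2010.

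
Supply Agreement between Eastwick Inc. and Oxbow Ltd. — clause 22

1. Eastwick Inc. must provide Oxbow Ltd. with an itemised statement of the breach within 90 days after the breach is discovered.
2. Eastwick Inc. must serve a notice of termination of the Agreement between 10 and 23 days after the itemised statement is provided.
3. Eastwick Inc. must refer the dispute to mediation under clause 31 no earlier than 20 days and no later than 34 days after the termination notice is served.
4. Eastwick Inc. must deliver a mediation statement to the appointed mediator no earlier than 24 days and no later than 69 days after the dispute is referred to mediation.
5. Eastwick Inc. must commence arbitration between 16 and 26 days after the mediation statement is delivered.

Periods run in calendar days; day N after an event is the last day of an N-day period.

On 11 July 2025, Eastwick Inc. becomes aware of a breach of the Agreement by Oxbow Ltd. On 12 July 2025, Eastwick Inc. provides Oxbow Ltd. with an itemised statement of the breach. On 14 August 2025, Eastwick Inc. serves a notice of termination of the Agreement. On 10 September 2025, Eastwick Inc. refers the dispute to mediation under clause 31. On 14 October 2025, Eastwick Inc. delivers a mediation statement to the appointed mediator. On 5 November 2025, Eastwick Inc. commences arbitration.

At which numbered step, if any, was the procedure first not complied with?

Step 2

Step 1 — counting 90 days from 11 July 2025 (when the breach is discovered) gives a deadline of 9 October 2025; completed 12 July 2025, before the deadline.
Step 2 — 10 and 23 days from 12 July 2025 (when the itemised statement is provided) are 22 July 2025 and 4 August 2025 respectively; 14 August 2025 is 10 days past the end of the window.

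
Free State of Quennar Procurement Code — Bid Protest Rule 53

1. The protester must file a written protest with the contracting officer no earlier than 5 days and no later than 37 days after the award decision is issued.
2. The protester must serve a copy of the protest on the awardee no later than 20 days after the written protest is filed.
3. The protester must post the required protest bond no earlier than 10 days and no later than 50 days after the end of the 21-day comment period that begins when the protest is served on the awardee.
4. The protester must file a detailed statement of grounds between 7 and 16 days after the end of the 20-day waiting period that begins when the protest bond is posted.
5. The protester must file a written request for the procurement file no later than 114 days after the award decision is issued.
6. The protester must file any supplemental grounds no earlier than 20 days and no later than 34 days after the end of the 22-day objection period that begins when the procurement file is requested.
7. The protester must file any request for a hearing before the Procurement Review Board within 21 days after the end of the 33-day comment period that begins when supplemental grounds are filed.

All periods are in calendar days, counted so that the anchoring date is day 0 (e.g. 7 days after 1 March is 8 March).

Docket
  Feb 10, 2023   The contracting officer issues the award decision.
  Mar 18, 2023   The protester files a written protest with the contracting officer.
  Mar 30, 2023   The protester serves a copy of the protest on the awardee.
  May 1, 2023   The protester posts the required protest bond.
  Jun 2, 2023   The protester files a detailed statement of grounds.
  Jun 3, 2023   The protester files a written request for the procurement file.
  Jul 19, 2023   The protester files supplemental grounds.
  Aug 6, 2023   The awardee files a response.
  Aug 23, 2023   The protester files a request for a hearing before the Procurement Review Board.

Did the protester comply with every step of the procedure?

Step 1 — 5 and 37 days from Feb 10, 2023 (when the award decision is issued) are Feb 15, 2023 and Mar 19, 2023 respectively; done Mar 18, 2023, which is between those dates.
Step 2 — counting 20 days from Mar 18, 2023 (when the written protest is filed) gives a deadline of Apr 7, 2023; completed Mar 30, 2023, before the deadline.
Step 3 — 10 and 50 days from Apr 20, 2023 (end of the 21-day comment period, which began when the protest is served on the awardee on Mar 30, 2023) are Apr 30, 2023 and Jun 9, 2023 respectively; done May 1, 2023 — within the window.
Step 4 — 7 and 16 days from May 21, 2023 (end of the 20-day waiting period, which began when the protest bond is posted on May 1, 2023) are May 28, 2023 and Jun 6, 2023 respectively; done Jun 2, 2023, which is between those dates.
Step 5 — counting 114 days from Feb 10, 2023 (when the award decision is issued) gives a deadline of Jun 4, 2023; done Jun 3, 2023 — timely.
Step 6 — 20 and 34 days from Jun 25, 2023 (end of the 22-day objection period, which began when the procurement file is requested on Jun 3, 2023) are Jul 15, 2023 and Jul 29, 2023 respectively; Jul 19, 2023 falls inside that range.
Step 7 — counting 21 days from Aug 21, 2023 (end of the 33-day comment period, which began when supplemental grounds are filed on Jul 19, 2023) gives a deadline of Sep 11, 2023; done Aug 23, 2023 — timely.

Yes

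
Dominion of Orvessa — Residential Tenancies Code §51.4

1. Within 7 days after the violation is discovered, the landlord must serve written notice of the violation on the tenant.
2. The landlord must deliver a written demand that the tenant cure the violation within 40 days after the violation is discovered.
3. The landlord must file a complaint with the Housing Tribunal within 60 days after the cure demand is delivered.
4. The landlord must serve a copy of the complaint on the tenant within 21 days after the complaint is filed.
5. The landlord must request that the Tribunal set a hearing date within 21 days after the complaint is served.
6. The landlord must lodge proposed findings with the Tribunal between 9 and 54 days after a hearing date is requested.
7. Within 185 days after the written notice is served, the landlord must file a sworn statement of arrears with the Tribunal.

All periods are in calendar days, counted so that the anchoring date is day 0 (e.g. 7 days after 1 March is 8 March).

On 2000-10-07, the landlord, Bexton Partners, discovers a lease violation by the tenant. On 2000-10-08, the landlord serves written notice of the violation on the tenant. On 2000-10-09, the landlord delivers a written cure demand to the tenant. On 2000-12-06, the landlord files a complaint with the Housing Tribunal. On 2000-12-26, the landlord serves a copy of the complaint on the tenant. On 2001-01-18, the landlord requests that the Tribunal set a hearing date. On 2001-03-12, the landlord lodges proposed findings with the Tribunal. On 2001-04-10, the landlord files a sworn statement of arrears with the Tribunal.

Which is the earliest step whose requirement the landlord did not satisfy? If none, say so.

Step 5

Step 1: 7 days after 2000-10-07 (when the violation is discovered) is 2000-10-14; done 2000-10-08 — timely.
Step 2: 40 days after 2000-10-07 (when the violation is discovered) is 2000-11-16; done 2000-10-09 — timely.
Step 3: 60 days after 2000-10-09 (when the cure demand is delivered) is 2000-12-08; 2000-12-06 is within that limit.
Step 4: 21 days after 2000-12-06 (when the complaint is filed) is 2000-12-27; 2000-12-26 is within that limit.
Step 5: 21 days after 2000-12-26 (when the complaint is served) is 2001-01-16; done 2001-01-18 — 2 days late.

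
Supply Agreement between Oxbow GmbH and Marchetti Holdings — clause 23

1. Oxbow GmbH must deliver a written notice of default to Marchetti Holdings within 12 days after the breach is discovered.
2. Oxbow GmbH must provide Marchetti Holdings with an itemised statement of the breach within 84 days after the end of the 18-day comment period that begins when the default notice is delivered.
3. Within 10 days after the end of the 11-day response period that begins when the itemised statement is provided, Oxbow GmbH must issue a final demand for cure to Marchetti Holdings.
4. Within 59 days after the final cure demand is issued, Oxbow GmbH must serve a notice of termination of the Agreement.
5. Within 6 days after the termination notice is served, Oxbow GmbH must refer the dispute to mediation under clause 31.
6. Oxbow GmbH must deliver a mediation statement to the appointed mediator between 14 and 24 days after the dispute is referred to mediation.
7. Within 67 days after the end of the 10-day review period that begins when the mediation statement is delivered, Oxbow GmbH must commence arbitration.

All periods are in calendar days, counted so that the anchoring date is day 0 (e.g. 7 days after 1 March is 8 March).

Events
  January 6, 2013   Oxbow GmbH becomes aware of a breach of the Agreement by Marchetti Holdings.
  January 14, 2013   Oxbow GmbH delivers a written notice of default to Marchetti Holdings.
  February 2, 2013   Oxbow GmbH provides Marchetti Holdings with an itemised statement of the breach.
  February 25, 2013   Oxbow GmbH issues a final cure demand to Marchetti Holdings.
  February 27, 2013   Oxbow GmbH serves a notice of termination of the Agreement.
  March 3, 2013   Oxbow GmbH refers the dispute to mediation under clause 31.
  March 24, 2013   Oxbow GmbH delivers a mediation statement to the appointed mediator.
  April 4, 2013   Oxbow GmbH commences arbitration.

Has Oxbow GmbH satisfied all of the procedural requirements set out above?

Step 1: 12 days after January 6, 2013 (when the breach is discovered) is January 18, 2013; completed January 14, 2013, before the deadline.
Step 2: 84 days after February 1, 2013 (end of the 18-day comment period, which began when the default notice is delivered on January 14, 2013) is April 26, 2013; completed February 2, 2013, before the deadline.
Step 3: 10 days after February 13, 2013 (end of the 11-day response period, which began when the itemised statement is provided on February 2, 2013) is February 23, 2013; done February 25, 2013 — 2 days late.

No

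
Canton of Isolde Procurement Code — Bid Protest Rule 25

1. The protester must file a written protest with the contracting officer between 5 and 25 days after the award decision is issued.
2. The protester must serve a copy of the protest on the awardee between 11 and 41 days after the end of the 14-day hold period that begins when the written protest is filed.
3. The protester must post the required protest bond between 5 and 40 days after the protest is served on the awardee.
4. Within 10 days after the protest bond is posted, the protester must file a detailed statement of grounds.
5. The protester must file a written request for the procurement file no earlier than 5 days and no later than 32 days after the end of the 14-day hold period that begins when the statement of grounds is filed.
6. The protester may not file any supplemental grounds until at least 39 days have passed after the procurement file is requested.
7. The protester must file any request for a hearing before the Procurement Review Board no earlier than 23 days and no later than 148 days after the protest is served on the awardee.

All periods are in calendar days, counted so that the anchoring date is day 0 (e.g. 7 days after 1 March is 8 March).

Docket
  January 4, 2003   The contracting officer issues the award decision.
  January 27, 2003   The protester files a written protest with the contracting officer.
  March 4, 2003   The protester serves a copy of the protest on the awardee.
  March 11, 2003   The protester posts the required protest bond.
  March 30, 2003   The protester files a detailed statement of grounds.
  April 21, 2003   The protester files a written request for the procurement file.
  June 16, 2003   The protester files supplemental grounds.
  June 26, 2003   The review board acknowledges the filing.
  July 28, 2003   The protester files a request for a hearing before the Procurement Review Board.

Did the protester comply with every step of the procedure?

No

Step 1: the window is 5–25 days after January 4, 2003 (when the award decision is issued), so January 9, 2003 through January 29, 2003; done January 27, 2003 — within the window.
Step 2: the window is 11–41 days after February 10, 2003 (end of the 14-day hold period, which began when the written protest is filed on January 27, 2003), so February 21, 2003 through March 23, 2003; March 4, 2003 falls inside that range.
Step 3: the window is 5–40 days after March 4, 2003 (when the protest is served on the awardee), so March 9, 2003 through April 13, 2003; done March 11, 2003, which is between those dates.
Step 4: 10 days after March 11, 2003 (when the protest bond is posted) is March 21, 2003; done March 30, 2003 — 9 days late.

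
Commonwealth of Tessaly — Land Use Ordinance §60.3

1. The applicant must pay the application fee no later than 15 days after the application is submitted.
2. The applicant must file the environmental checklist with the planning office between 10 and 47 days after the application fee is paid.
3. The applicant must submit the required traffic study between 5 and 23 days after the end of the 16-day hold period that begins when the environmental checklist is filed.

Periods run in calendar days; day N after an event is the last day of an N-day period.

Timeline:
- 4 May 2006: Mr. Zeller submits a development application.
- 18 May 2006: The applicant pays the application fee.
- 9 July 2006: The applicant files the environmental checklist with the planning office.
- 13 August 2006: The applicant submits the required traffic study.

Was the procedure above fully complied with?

Step 1: 15 days after 4 May 2006 (when the application is submitted) is 19 May 2006; completed 18 May 2006, before the deadline.
Step 2: the window is 10–47 days after 18 May 2006 (when the application fee is paid), so 28 May 2006 through 4 July 2006; 9 July 2006 is 5 days past the end of the window.

No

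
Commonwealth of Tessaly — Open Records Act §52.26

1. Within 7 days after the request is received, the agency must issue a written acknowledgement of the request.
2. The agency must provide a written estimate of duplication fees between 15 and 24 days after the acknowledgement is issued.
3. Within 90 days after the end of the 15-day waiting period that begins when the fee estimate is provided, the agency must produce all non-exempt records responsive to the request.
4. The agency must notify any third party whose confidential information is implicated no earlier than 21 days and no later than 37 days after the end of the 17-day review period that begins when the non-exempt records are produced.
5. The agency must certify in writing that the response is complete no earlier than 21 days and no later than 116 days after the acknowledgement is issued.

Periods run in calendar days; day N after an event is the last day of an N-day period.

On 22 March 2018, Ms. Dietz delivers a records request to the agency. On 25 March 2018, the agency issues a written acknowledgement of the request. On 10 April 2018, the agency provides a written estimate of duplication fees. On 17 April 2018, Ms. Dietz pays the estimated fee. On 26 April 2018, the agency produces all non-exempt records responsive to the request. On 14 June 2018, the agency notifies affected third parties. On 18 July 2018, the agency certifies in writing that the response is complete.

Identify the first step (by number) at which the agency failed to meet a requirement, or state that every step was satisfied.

None — every step was satisfied

Step 1: 7 days after 22 March 2018 (when the request is received) is 29 March 2018; done 25 March 2018 — timely.
Step 2: the window is 15–24 days after 25 March 2018 (when the acknowledgement is issued), so 9 April 2018 through 18 April 2018; 10 April 2018 falls inside that range.
Step 3: 90 days after 25 April 2018 (end of the 15-day waiting period, which began when the fee estimate is provided on 10 April 2018) is 24 July 2018; 26 April 2018 is within that limit.
Step 4: the window is 21–37 days after 13 May 2018 (end of the 17-day review period, which began when the non-exempt records are produced on 26 April 2018), so 3 June 2018 through 19 June 2018; 14 June 2018 falls inside that range.
Step 5: the window is 21–116 days after 25 March 2018 (when the acknowledgement is issued), so 15 April 2018 through 19 July 2018; done 18 July 2018, which is between those dates.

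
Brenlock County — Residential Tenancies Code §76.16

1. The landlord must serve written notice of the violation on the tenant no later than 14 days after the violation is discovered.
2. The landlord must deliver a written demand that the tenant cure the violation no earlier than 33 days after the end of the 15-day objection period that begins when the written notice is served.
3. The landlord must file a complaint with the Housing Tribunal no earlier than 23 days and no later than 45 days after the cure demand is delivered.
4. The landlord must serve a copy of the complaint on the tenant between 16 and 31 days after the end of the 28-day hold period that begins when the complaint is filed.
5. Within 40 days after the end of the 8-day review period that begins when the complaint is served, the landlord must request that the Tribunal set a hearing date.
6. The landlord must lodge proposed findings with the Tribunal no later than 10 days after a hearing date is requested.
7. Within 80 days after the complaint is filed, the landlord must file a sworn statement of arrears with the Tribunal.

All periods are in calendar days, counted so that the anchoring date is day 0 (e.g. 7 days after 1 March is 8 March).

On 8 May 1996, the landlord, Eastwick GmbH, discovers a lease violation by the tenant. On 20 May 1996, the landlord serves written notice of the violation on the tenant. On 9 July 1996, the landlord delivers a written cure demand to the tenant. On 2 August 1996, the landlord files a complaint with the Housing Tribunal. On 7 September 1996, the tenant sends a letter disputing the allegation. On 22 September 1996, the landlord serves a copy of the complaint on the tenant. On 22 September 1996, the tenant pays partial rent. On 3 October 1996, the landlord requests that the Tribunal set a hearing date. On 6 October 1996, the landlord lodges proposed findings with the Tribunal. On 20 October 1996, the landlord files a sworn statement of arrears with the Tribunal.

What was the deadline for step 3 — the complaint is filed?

Step 3 runs from 9 July 1996, when the cure demand is delivered. The window is 23–45 days after 9 July 1996; it closes on 23 August 1996.

23 August 1996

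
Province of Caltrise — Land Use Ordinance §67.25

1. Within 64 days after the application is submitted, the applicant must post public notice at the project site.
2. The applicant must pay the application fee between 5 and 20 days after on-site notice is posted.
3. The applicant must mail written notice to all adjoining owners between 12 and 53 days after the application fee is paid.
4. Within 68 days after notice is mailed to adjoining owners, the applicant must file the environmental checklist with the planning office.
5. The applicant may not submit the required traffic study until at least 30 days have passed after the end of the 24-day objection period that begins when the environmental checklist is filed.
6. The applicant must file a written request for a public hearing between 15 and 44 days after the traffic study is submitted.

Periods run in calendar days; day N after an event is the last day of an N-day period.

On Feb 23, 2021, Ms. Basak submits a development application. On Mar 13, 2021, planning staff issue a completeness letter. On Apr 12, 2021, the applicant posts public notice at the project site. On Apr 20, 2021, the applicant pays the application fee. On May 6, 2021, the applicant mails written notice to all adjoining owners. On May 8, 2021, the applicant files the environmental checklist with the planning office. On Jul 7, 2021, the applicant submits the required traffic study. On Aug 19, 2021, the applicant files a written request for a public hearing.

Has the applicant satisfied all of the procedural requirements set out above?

Yes

Step 1: 64 days after Feb 23, 2021 (when the application is submitted) is Apr 28, 2021; Apr 12, 2021 is within that limit.
Step 2: the window is 5–20 days after Apr 12, 2021 (when on-site notice is posted), so Apr 17, 2021 through May 2, 2021; done Apr 20, 2021 — within the window.
Step 3: the window is 12–53 days after Apr 20, 2021 (when the application fee is paid), so May 2, 2021 through Jun 12, 2021; done May 6, 2021 — within the window.
Step 4: 68 days after May 6, 2021 (when notice is mailed to adjoining owners) is Jul 13, 2021; May 8, 2021 is within that limit.
Step 5: the earliest permitted date is 30 days after Jun 1, 2021 (end of the 24-day objection period, which began when the environmental checklist is filed on May 8, 2021), i.e. Jul 1, 2021; Jul 7, 2021 is on or after that date.
Step 6: the window is 15–44 days after Jul 7, 2021 (when the traffic study is submitted), so Jul 22, 2021 through Aug 20, 2021; done Aug 19, 2021 — within the window.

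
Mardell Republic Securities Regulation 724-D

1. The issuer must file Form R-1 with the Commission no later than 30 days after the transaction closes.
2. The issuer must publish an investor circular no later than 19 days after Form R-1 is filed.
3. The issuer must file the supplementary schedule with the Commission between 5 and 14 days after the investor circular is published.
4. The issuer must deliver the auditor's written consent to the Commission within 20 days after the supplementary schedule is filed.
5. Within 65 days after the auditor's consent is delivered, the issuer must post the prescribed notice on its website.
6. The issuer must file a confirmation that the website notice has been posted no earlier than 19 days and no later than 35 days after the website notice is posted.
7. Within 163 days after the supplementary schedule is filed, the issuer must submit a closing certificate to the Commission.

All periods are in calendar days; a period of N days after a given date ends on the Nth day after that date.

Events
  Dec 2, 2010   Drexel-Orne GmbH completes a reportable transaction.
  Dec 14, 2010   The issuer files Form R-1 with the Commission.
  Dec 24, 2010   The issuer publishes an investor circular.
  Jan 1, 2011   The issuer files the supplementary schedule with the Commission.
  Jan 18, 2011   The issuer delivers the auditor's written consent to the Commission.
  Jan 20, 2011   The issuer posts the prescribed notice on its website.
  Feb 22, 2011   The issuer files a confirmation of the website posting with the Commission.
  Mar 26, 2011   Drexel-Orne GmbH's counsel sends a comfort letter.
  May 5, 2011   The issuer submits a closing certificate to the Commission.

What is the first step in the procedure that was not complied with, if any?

None — every step was satisfied

Step 1: 30 days after Dec 2, 2010 (when the transaction closes) is Jan 1, 2011; done Dec 14, 2010 — timely.
Step 2: 19 days after Dec 14, 2010 (when Form R-1 is filed) is Jan 2, 2011; completed Dec 24, 2010, before the deadline.
Step 3: the window is 5–14 days after Dec 24, 2010 (when the investor circular is published), so Dec 29, 2010 through Jan 7, 2011; done Jan 1, 2011 — within the window.
Step 4: 20 days after Jan 1, 2011 (when the supplementary schedule is filed) is Jan 21, 2011; completed Jan 18, 2011, before the deadline.
Step 5: 65 days after Jan 18, 2011 (when the auditor's consent is delivered) is Mar 24, 2011; done Jan 20, 2011 — timely.
Step 6: the window is 19–35 days after Jan 20, 2011 (when the website notice is posted), so Feb 8, 2011 through Feb 24, 2011; done Feb 22, 2011, which is between those dates.
Step 7: 163 days after Jan 1, 2011 (when the supplementary schedule is filed) is Jun 13, 2011; done May 5, 2011 — timely.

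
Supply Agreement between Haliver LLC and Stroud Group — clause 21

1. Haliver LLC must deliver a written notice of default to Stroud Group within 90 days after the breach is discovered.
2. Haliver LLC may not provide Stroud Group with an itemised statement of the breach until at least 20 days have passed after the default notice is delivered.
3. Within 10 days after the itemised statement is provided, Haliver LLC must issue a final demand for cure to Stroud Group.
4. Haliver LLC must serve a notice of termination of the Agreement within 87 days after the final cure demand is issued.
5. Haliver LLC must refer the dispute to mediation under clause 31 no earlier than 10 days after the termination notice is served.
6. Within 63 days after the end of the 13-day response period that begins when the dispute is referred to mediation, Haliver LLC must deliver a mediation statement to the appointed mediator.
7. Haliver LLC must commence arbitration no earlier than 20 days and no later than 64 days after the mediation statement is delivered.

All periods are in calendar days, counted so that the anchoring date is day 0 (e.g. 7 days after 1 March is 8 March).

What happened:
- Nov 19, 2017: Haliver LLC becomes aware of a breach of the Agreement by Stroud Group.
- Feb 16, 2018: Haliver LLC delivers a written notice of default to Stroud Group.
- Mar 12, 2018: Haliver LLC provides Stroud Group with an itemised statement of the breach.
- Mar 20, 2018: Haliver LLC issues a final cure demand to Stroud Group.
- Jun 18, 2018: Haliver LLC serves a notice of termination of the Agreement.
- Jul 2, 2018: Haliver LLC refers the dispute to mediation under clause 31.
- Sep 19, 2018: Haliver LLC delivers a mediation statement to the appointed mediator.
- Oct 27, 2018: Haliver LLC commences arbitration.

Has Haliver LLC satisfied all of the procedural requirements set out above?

No

Step 1: 90 days after Nov 19, 2017 (when the breach is discovered) is Feb 17, 2018; Feb 16, 2018 is within that limit.
Step 2: the earliest permitted date is 20 days after Feb 16, 2018 (when the default notice is delivered), i.e. Mar 8, 2018; done Mar 12, 2018 — permitted.
Step 3: 10 days after Mar 12, 2018 (when the itemised statement is provided) is Mar 22, 2018; Mar 20, 2018 is within that limit.
Step 4: 87 days after Mar 20, 2018 (when the final cure demand is issued) is Jun 15, 2018; Jun 18, 2018 misses that deadline by 3 days.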